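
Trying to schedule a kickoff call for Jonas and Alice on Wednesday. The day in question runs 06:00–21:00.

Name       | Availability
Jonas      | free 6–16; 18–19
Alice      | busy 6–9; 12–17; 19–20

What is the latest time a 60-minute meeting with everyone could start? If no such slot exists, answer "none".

18:00

Jonas free: 06:00-16:00, 18:00-19:00.
Alice free: 09:00-12:00, 17:00-19:00, 20:00-21:00 (invert busy blocks within the working day).
Jonas ∩ Alice: 09:00-12:00, 18:00-19:00.
The last common window of at least 60 minutes is 18:00-19:00; a 60-minute meeting can start as late as 18:00 and still end by 19:00.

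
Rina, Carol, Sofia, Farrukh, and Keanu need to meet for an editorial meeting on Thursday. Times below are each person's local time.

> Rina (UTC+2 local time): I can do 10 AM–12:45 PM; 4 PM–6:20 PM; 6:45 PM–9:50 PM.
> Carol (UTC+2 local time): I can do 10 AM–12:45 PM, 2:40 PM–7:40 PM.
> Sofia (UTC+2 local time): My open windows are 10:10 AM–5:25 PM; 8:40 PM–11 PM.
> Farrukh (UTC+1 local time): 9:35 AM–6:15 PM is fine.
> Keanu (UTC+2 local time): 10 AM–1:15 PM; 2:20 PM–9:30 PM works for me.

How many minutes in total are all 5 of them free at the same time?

Rina in UTC: 08:00-10:45, 14:00-16:20, 16:45-19:50 (subtract 2h to convert from UTC+2).
Carol in UTC: 08:00-10:45, 12:40-17:40 (subtract 2h to convert from UTC+2).
Sofia in UTC: 08:10-15:25, 18:40-21:00 (subtract 2h to convert from UTC+2).
Farrukh in UTC: 08:35-17:15 (subtract 1h to convert from UTC+1).
Keanu in UTC: 08:00-11:15, 12:20-19:30 (subtract 2h to convert from UTC+2).
Rina ∩ Carol: 08:00-10:45, 14:00-16:20, 16:45-17:40.
Rina ∩ Carol ∩ Sofia: 08:10-10:45, 14:00-15:25.
Rina ∩ Carol ∩ Sofia ∩ Farrukh: 08:35-10:45, 14:00-15:25.
Rina ∩ Carol ∩ Sofia ∩ Farrukh ∩ Keanu: 08:35-10:45, 14:00-15:25.
Summing the common windows: 130 + 85 = 215 minutes.

215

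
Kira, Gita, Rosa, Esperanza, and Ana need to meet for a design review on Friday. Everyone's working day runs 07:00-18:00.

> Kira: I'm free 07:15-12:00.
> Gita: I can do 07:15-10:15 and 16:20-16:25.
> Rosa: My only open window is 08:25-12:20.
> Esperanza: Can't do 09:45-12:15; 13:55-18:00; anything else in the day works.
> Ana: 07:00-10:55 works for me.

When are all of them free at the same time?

08:25-09:45

Kira free: 07:15-12:00.
Gita free: 07:15-10:15, 16:20-16:25.
Rosa free: 08:25-12:20.
Esperanza free: 07:00-09:45, 12:15-13:55 (invert busy blocks within the working day).
Ana free: 07:00-10:55.
Kira ∩ Gita: 07:15-10:15.
Kira ∩ Gita ∩ Rosa: 08:25-10:15.
Kira ∩ Gita ∩ Rosa ∩ Esperanza: 08:25-09:45.
Kira ∩ Gita ∩ Rosa ∩ Esperanza ∩ Ana: 08:25-09:45.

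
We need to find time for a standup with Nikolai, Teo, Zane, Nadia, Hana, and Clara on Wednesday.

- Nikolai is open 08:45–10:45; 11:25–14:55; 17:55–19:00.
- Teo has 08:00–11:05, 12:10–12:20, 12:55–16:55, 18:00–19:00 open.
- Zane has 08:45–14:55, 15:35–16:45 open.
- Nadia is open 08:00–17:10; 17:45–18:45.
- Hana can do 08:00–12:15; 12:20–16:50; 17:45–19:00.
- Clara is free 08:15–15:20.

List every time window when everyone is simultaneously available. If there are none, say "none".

08:45-10:45, 12:10-12:15, 12:55-14:55

Nikolai ∩ Teo: 08:45-10:45, 12:10-12:20, 12:55-14:55, 18:00-19:00.
Nikolai ∩ Teo ∩ Zane: 08:45-10:45, 12:10-12:20, 12:55-14:55.
Nikolai ∩ Teo ∩ Zane ∩ Nadia: 08:45-10:45, 12:10-12:20, 12:55-14:55.
Nikolai ∩ Teo ∩ Zane ∩ Nadia ∩ Hana: 08:45-10:45, 12:10-12:15, 12:55-14:55.
Nikolai ∩ Teo ∩ Zane ∩ Nadia ∩ Hana ∩ Clara: 08:45-10:45, 12:10-12:15, 12:55-14:55.
Those are the intersection windows.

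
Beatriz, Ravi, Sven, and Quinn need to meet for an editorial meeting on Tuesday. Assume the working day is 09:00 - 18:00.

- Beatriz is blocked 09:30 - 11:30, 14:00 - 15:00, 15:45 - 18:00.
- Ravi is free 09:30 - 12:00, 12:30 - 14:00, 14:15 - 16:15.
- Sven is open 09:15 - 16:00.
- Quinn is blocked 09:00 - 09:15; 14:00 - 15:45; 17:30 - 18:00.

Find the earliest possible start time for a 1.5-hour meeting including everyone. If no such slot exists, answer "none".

Beatriz free: 09:00-09:30, 11:30-14:00, 15:00-15:45 (invert busy blocks within the working day).
Ravi free: 09:30-12:00, 12:30-14:00, 14:15-16:15.
Sven free: 09:15-16:00.
Quinn free: 09:15-14:00, 15:45-17:30 (invert busy blocks within the working day).
Beatriz ∩ Ravi: 11:30-12:00, 12:30-14:00, 15:00-15:45.
Beatriz ∩ Ravi ∩ Sven: 11:30-12:00, 12:30-14:00, 15:00-15:45.
Beatriz ∩ Ravi ∩ Sven ∩ Quinn: 11:30-12:00, 12:30-14:00.
Those are the intersection windows.
The first common window of at least 90 minutes is 12:30-14:00, so the earliest start is 12:30.

12:30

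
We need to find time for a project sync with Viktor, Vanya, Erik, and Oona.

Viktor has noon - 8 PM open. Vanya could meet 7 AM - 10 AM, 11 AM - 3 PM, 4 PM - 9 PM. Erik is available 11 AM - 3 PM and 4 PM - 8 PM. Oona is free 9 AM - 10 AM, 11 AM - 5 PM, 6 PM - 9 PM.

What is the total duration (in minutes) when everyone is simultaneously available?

360

Viktor ∩ Vanya: 12:00-15:00, 16:00-20:00.
Viktor ∩ Vanya ∩ Erik: 12:00-15:00, 16:00-20:00.
Viktor ∩ Vanya ∩ Erik ∩ Oona: 12:00-15:00, 16:00-17:00, 18:00-20:00.
Summing the common windows: 180 + 60 + 120 = 360 minutes.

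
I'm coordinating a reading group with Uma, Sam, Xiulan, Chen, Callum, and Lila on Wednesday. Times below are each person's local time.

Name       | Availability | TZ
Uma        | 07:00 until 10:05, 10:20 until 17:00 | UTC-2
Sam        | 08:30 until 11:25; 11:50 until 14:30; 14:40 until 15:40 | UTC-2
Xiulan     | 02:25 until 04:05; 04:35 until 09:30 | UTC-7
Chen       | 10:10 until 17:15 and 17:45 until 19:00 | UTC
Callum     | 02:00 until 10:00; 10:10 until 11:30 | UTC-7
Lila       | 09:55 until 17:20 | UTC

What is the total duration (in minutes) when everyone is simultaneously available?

Uma in UTC: 09:00-12:05, 12:20-19:00 (add 2h to convert from UTC-2).
Sam in UTC: 10:30-13:25, 13:50-16:30, 16:40-17:40 (add 2h to convert from UTC-2).
Xiulan in UTC: 09:25-11:05, 11:35-16:30 (add 7h to convert from UTC-7).
Chen in UTC: 10:10-17:15, 17:45-19:00.
Callum in UTC: 09:00-17:00, 17:10-18:30 (add 7h to convert from UTC-7).
Lila in UTC: 09:55-17:20.
Uma ∩ Sam: 10:30-12:05, 12:20-13:25, 13:50-16:30, 16:40-17:40.
Uma ∩ Sam ∩ Xiulan: 10:30-11:05, 11:35-12:05, 12:20-13:25, 13:50-16:30.
Uma ∩ Sam ∩ Xiulan ∩ Chen: 10:30-11:05, 11:35-12:05, 12:20-13:25, 13:50-16:30.
Uma ∩ Sam ∩ Xiulan ∩ Chen ∩ Callum: 10:30-11:05, 11:35-12:05, 12:20-13:25, 13:50-16:30.
Uma ∩ Sam ∩ Xiulan ∩ Chen ∩ Callum ∩ Lila: 10:30-11:05, 11:35-12:05, 12:20-13:25, 13:50-16:30.
Summing the common windows: 35 + 30 + 65 + 160 = 290 minutes.

290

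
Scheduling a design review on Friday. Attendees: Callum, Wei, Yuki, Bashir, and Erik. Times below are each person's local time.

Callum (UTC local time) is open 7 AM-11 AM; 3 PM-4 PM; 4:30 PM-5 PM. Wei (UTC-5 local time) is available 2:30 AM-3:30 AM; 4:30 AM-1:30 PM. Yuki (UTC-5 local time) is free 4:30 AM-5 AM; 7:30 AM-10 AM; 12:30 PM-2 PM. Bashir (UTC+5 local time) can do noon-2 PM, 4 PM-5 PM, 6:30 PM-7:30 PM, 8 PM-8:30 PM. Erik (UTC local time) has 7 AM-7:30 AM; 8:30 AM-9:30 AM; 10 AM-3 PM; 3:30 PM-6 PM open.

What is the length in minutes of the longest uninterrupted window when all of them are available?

Callum in UTC: 07:00-11:00, 15:00-16:00, 16:30-17:00.
Wei in UTC: 07:30-08:30, 09:30-18:30 (add 5h to convert from UTC-5).
Yuki in UTC: 09:30-10:00, 12:30-15:00, 17:30-19:00 (add 5h to convert from UTC-5).
Bashir in UTC: 07:00-09:00, 11:00-12:00, 13:30-14:30, 15:00-15:30 (subtract 5h to convert from UTC+5).
Erik in UTC: 07:00-07:30, 08:30-09:30, 10:00-15:00, 15:30-18:00.
Callum ∩ Wei: 07:30-08:30, 09:30-11:00, 15:00-16:00, 16:30-17:00.
Callum ∩ Wei ∩ Yuki: 09:30-10:00.
Callum ∩ Wei ∩ Yuki ∩ Bashir: ∅.
Callum ∩ Wei ∩ Yuki ∩ Bashir ∩ Erik: ∅.
There is no time when everyone is free.
No common window exists, so the longest block is 0 minutes.

0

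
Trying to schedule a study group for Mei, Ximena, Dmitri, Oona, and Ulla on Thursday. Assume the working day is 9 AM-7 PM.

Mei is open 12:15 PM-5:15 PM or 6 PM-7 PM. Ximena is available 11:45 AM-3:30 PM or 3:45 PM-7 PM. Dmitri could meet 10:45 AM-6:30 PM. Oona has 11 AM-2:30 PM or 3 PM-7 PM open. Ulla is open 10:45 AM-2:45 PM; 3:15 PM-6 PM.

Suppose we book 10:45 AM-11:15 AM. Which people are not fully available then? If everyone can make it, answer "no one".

Mei, Oona, Ximena

Mei: not fully free for 10:45-11:15. Ximena: not fully free for 10:45-11:15. Dmitri: free for 10:45-11:15. Oona: not fully free for 10:45-11:15. Ulla: free for 10:45-11:15.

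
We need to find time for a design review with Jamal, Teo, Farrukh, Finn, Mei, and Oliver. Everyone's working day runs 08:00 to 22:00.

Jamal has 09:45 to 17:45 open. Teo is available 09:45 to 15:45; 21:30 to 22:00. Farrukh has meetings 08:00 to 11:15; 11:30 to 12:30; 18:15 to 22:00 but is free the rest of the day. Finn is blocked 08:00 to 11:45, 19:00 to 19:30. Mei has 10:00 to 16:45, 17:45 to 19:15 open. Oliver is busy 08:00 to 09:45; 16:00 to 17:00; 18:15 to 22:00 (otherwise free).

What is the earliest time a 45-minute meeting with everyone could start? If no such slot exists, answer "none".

12:30

Jamal free: 09:45-17:45.
Teo free: 09:45-15:45, 21:30-22:00.
Farrukh free: 11:15-11:30, 12:30-18:15 (invert busy blocks within the working day).
Finn free: 11:45-19:00, 19:30-22:00 (invert busy blocks within the working day).
Mei free: 10:00-16:45, 17:45-19:15.
Oliver free: 09:45-16:00, 17:00-18:15 (invert busy blocks within the working day).
Jamal ∩ Teo: 09:45-15:45.
Jamal ∩ Teo ∩ Farrukh: 11:15-11:30, 12:30-15:45.
Jamal ∩ Teo ∩ Farrukh ∩ Finn: 12:30-15:45.
Jamal ∩ Teo ∩ Farrukh ∩ Finn ∩ Mei: 12:30-15:45.
Jamal ∩ Teo ∩ Farrukh ∩ Finn ∩ Mei ∩ Oliver: 12:30-15:45.
The first common window of at least 45 minutes is 12:30-15:45, so the earliest start is 12:30.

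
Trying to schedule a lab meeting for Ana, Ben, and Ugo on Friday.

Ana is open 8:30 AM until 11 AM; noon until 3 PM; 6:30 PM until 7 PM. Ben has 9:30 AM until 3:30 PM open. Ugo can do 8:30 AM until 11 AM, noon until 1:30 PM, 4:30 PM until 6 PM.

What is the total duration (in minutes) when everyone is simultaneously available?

Ana ∩ Ben: 09:30-11:00, 12:00-15:00.
Ana ∩ Ben ∩ Ugo: 09:30-11:00, 12:00-13:30.
Summing the common windows: 90 + 90 = 180 minutes.

180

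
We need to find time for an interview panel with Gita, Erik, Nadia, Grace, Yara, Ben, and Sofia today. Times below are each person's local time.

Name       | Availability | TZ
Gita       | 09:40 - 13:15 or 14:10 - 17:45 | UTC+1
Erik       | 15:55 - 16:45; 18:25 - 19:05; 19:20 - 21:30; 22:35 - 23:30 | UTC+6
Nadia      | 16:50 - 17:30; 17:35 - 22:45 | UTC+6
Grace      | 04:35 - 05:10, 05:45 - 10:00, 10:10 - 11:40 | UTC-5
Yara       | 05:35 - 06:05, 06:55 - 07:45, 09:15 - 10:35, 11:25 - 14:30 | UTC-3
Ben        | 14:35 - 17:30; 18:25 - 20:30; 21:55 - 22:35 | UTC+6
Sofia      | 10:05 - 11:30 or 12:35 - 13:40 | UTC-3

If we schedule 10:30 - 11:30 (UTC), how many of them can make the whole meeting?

2

Gita in UTC: 08:40-12:15, 13:10-16:45 (subtract 1h to convert from UTC+1).
Erik in UTC: 09:55-10:45, 12:25-13:05, 13:20-15:30, 16:35-17:30 (subtract 6h to convert from UTC+6).
Nadia in UTC: 10:50-11:30, 11:35-16:45 (subtract 6h to convert from UTC+6).
Grace in UTC: 09:35-10:10, 10:45-15:00, 15:10-16:40 (add 5h to convert from UTC-5).
Yara in UTC: 08:35-09:05, 09:55-10:45, 12:15-13:35, 14:25-17:30 (add 3h to convert from UTC-3).
Ben in UTC: 08:35-11:30, 12:25-14:30, 15:55-16:35 (subtract 6h to convert from UTC+6).
Sofia in UTC: 13:05-14:30, 15:35-16:40 (add 3h to convert from UTC-3).
Gita and Ben can make the full 10:30-11:30 slot — that's 2.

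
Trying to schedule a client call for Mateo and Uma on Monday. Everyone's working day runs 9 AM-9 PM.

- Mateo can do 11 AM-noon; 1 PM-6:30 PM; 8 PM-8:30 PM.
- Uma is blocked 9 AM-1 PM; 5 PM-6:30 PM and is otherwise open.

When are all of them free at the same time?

Mateo free: 11:00-12:00, 13:00-18:30, 20:00-20:30.
Uma free: 13:00-17:00, 18:30-21:00 (invert busy blocks within the working day).
Mateo ∩ Uma: 13:00-17:00, 20:00-20:30.
So the common availability across everyone is 13:00-17:00, 20:00-20:30.

13:00-17:00, 20:00-20:30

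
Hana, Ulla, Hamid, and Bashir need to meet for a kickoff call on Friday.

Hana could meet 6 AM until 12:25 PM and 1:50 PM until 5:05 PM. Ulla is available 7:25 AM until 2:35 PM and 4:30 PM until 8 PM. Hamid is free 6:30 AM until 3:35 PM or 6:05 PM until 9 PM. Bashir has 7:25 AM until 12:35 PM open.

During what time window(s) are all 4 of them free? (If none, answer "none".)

07:25-12:25

Hana ∩ Ulla: 07:25-12:25, 13:50-14:35, 16:30-17:05.
Hana ∩ Ulla ∩ Hamid: 07:25-12:25, 13:50-14:35.
Hana ∩ Ulla ∩ Hamid ∩ Bashir: 07:25-12:25.
Those are the intersection windows.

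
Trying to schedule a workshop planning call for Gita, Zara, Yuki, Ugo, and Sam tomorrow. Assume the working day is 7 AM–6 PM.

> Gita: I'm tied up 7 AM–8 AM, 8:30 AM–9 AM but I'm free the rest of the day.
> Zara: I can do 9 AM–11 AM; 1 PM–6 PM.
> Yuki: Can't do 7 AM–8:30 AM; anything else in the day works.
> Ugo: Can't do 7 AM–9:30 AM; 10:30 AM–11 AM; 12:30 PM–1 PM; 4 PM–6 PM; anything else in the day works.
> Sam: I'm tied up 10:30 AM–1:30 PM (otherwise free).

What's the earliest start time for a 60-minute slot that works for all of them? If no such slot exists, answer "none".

Gita free: 08:00-08:30, 09:00-18:00 (invert busy blocks within the working day).
Zara free: 09:00-11:00, 13:00-18:00.
Yuki free: 08:30-18:00 (invert busy blocks within the working day).
Ugo free: 09:30-10:30, 11:00-12:30, 13:00-16:00 (invert busy blocks within the working day).
Sam free: 07:00-10:30, 13:30-18:00 (invert busy blocks within the working day).
Gita ∩ Zara: 09:00-11:00, 13:00-18:00.
Gita ∩ Zara ∩ Yuki: 09:00-11:00, 13:00-18:00.
Gita ∩ Zara ∩ Yuki ∩ Ugo: 09:30-10:30, 13:00-16:00.
Gita ∩ Zara ∩ Yuki ∩ Ugo ∩ Sam: 09:30-10:30, 13:30-16:00.
So the common availability across everyone is 09:30-10:30, 13:30-16:00.
The first common window of at least 60 minutes is 09:30-10:30, so the earliest start is 09:30.

09:30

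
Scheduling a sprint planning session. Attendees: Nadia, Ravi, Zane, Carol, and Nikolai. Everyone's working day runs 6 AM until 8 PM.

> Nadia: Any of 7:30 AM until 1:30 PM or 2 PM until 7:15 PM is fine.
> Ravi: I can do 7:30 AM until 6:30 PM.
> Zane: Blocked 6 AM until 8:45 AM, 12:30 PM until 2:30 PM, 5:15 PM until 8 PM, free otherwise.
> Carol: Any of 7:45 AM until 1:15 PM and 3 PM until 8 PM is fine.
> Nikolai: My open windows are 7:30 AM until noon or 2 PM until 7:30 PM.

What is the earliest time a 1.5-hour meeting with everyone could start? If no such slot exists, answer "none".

Nadia free: 07:30-13:30, 14:00-19:15.
Ravi free: 07:30-18:30.
Zane free: 08:45-12:30, 14:30-17:15 (invert busy blocks within the working day).
Carol free: 07:45-13:15, 15:00-20:00.
Nikolai free: 07:30-12:00, 14:00-19:30.
Nadia ∩ Ravi: 07:30-13:30, 14:00-18:30.
Nadia ∩ Ravi ∩ Zane: 08:45-12:30, 14:30-17:15.
Nadia ∩ Ravi ∩ Zane ∩ Carol: 08:45-12:30, 15:00-17:15.
Nadia ∩ Ravi ∩ Zane ∩ Carol ∩ Nikolai: 08:45-12:00, 15:00-17:15.
The first common window of at least 90 minutes is 08:45-12:00, so the earliest start is 08:45.

08:45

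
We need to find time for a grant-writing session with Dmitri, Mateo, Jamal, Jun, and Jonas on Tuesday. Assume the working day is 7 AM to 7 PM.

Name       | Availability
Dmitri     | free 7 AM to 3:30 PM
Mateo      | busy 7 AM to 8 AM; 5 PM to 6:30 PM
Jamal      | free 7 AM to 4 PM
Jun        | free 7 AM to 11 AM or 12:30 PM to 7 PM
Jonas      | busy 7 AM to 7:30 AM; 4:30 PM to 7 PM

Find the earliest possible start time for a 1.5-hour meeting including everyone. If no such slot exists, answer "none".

08:00

Dmitri free: 07:00-15:30.
Mateo free: 08:00-17:00, 18:30-19:00 (invert busy blocks within the working day).
Jamal free: 07:00-16:00.
Jun free: 07:00-11:00, 12:30-19:00.
Jonas free: 07:30-16:30 (invert busy blocks within the working day).
Dmitri ∩ Mateo: 08:00-15:30.
Dmitri ∩ Mateo ∩ Jamal: 08:00-15:30.
Dmitri ∩ Mateo ∩ Jamal ∩ Jun: 08:00-11:00, 12:30-15:30.
Dmitri ∩ Mateo ∩ Jamal ∩ Jun ∩ Jonas: 08:00-11:00, 12:30-15:30.
The first common window of at least 90 minutes is 08:00-11:00, so the earliest start is 08:00.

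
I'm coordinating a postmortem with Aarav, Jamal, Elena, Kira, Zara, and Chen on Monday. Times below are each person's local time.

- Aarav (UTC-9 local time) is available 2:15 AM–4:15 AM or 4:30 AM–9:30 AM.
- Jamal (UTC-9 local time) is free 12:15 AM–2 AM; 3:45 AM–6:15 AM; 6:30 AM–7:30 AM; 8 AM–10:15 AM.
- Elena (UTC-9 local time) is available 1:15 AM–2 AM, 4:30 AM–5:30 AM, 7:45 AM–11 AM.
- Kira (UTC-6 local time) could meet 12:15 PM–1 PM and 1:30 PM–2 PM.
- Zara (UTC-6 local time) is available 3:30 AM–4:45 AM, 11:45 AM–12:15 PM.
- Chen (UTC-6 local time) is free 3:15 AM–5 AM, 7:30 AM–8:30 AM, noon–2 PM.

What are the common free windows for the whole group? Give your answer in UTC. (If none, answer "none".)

Aarav in UTC: 11:15-13:15, 13:30-18:30 (add 9h to convert from UTC-9).
Jamal in UTC: 09:15-11:00, 12:45-15:15, 15:30-16:30, 17:00-19:15 (add 9h to convert from UTC-9).
Elena in UTC: 10:15-11:00, 13:30-14:30, 16:45-20:00 (add 9h to convert from UTC-9).
Kira in UTC: 18:15-19:00, 19:30-20:00 (add 6h to convert from UTC-6).
Zara in UTC: 09:30-10:45, 17:45-18:15 (add 6h to convert from UTC-6).
Chen in UTC: 09:15-11:00, 13:30-14:30, 18:00-20:00 (add 6h to convert from UTC-6).
Aarav ∩ Jamal: 12:45-13:15, 13:30-15:15, 15:30-16:30, 17:00-18:30.
Aarav ∩ Jamal ∩ Elena: 13:30-14:30, 17:00-18:30.
Aarav ∩ Jamal ∩ Elena ∩ Kira: 18:15-18:30.
Aarav ∩ Jamal ∩ Elena ∩ Kira ∩ Zara: ∅.
Aarav ∩ Jamal ∩ Elena ∩ Kira ∩ Zara ∩ Chen: ∅.
There is no time when everyone is free.

none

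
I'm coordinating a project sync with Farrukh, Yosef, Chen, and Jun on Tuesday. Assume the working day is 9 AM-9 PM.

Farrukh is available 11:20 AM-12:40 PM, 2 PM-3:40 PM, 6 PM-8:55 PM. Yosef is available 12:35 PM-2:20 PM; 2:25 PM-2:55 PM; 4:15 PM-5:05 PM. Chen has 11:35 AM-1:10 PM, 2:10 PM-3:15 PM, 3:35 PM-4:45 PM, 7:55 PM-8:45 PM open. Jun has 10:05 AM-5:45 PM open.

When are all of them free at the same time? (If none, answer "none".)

12:35-12:40, 14:10-14:20, 14:25-14:55

Farrukh ∩ Yosef: 12:35-12:40, 14:00-14:20, 14:25-14:55.
Farrukh ∩ Yosef ∩ Chen: 12:35-12:40, 14:10-14:20, 14:25-14:55.
Farrukh ∩ Yosef ∩ Chen ∩ Jun: 12:35-12:40, 14:10-14:20, 14:25-14:55.
Those are the intersection windows.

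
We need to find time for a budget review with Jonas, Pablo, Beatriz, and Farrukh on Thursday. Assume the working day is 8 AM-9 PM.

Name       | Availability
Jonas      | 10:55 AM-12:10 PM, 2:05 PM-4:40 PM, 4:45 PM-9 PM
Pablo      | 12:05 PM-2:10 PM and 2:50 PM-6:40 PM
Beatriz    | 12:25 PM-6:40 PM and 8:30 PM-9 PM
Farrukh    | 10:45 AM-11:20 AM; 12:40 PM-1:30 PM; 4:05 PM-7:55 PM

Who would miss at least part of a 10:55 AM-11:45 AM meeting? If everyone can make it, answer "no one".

Beatriz, Farrukh, Pablo

Jonas: free for 10:55-11:45. Pablo: not fully free for 10:55-11:45. Beatriz: not fully free for 10:55-11:45. Farrukh: not fully free for 10:55-11:45.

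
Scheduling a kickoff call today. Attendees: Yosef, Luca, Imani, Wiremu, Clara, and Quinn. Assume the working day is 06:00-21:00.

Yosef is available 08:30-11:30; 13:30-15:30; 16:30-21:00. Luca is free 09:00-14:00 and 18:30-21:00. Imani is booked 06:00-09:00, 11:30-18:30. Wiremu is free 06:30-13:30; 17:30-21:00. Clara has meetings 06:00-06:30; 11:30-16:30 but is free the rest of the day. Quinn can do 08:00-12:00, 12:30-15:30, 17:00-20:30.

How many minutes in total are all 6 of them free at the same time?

270

Yosef free: 08:30-11:30, 13:30-15:30, 16:30-21:00.
Luca free: 09:00-14:00, 18:30-21:00.
Imani free: 09:00-11:30, 18:30-21:00 (invert busy blocks within the working day).
Wiremu free: 06:30-13:30, 17:30-21:00.
Clara free: 06:30-11:30, 16:30-21:00 (invert busy blocks within the working day).
Quinn free: 08:00-12:00, 12:30-15:30, 17:00-20:30.
Yosef ∩ Luca: 09:00-11:30, 13:30-14:00, 18:30-21:00.
Yosef ∩ Luca ∩ Imani: 09:00-11:30, 18:30-21:00.
Yosef ∩ Luca ∩ Imani ∩ Wiremu: 09:00-11:30, 18:30-21:00.
Yosef ∩ Luca ∩ Imani ∩ Wiremu ∩ Clara: 09:00-11:30, 18:30-21:00.
Yosef ∩ Luca ∩ Imani ∩ Wiremu ∩ Clara ∩ Quinn: 09:00-11:30, 18:30-20:30.
Those are the intersection windows.
Summing the common windows: 150 + 120 = 270 minutes.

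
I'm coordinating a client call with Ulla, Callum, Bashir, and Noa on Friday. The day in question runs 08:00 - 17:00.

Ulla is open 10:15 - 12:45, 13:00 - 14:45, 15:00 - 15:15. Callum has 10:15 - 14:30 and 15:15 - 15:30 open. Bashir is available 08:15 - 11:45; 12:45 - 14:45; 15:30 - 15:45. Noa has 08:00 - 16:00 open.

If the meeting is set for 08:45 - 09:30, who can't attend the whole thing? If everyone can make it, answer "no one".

Ulla: not fully free for 08:45-09:30. Callum: not fully free for 08:45-09:30. Bashir: free for 08:45-09:30. Noa: free for 08:45-09:30.

Callum, Ulla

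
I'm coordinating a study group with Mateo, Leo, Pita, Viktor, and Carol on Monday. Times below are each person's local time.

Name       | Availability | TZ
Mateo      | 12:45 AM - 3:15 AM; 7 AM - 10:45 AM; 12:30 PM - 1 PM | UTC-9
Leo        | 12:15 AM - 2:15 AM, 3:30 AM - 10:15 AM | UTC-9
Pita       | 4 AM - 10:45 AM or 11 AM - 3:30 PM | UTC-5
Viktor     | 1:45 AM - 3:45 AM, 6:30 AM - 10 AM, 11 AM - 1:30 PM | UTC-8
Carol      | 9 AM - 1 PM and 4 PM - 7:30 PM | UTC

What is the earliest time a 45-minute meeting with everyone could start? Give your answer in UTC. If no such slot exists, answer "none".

09:45

Mateo in UTC: 09:45-12:15, 16:00-19:45, 21:30-22:00 (add 9h to convert from UTC-9).
Leo in UTC: 09:15-11:15, 12:30-19:15 (add 9h to convert from UTC-9).
Pita in UTC: 09:00-15:45, 16:00-20:30 (add 5h to convert from UTC-5).
Viktor in UTC: 09:45-11:45, 14:30-18:00, 19:00-21:30 (add 8h to convert from UTC-8).
Carol in UTC: 09:00-13:00, 16:00-19:30.
Mateo ∩ Leo: 09:45-11:15, 16:00-19:15.
Mateo ∩ Leo ∩ Pita: 09:45-11:15, 16:00-19:15.
Mateo ∩ Leo ∩ Pita ∩ Viktor: 09:45-11:15, 16:00-18:00, 19:00-19:15.
Mateo ∩ Leo ∩ Pita ∩ Viktor ∩ Carol: 09:45-11:15, 16:00-18:00, 19:00-19:15.
The first common window of at least 45 minutes is 09:45-11:15, so the earliest start is 09:45.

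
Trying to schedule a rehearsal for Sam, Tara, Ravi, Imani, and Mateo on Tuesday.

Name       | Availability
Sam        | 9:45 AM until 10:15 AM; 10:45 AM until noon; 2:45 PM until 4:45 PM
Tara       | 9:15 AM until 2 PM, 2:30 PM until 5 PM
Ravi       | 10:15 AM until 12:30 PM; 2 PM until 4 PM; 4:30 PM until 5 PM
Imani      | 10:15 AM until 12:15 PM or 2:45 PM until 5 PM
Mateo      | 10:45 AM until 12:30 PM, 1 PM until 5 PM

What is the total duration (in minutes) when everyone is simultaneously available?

Sam ∩ Tara: 09:45-10:15, 10:45-12:00, 14:45-16:45.
Sam ∩ Tara ∩ Ravi: 10:45-12:00, 14:45-16:00, 16:30-16:45.
Sam ∩ Tara ∩ Ravi ∩ Imani: 10:45-12:00, 14:45-16:00, 16:30-16:45.
Sam ∩ Tara ∩ Ravi ∩ Imani ∩ Mateo: 10:45-12:00, 14:45-16:00, 16:30-16:45.
So the common availability across everyone is 10:45-12:00, 14:45-16:00, 16:30-16:45.
Summing the common windows: 75 + 75 + 15 = 165 minutes.

165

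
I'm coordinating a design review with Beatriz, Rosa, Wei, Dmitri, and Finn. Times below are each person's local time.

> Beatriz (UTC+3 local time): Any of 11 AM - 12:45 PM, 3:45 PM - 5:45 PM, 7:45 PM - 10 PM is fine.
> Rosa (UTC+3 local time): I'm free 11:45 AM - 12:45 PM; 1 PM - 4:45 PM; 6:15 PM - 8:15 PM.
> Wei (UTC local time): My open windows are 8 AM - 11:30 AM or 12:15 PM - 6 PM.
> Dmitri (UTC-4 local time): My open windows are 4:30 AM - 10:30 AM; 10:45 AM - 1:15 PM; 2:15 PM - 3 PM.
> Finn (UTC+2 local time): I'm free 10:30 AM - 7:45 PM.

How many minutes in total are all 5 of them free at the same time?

Beatriz in UTC: 08:00-09:45, 12:45-14:45, 16:45-19:00 (subtract 3h to convert from UTC+3).
Rosa in UTC: 08:45-09:45, 10:00-13:45, 15:15-17:15 (subtract 3h to convert from UTC+3).
Wei in UTC: 08:00-11:30, 12:15-18:00.
Dmitri in UTC: 08:30-14:30, 14:45-17:15, 18:15-19:00 (add 4h to convert from UTC-4).
Finn in UTC: 08:30-17:45 (subtract 2h to convert from UTC+2).
Beatriz ∩ Rosa: 08:45-09:45, 12:45-13:45, 16:45-17:15.
Beatriz ∩ Rosa ∩ Wei: 08:45-09:45, 12:45-13:45, 16:45-17:15.
Beatriz ∩ Rosa ∩ Wei ∩ Dmitri: 08:45-09:45, 12:45-13:45, 16:45-17:15.
Beatriz ∩ Rosa ∩ Wei ∩ Dmitri ∩ Finn: 08:45-09:45, 12:45-13:45, 16:45-17:15.
Summing the common windows: 60 + 60 + 30 = 150 minutes.

150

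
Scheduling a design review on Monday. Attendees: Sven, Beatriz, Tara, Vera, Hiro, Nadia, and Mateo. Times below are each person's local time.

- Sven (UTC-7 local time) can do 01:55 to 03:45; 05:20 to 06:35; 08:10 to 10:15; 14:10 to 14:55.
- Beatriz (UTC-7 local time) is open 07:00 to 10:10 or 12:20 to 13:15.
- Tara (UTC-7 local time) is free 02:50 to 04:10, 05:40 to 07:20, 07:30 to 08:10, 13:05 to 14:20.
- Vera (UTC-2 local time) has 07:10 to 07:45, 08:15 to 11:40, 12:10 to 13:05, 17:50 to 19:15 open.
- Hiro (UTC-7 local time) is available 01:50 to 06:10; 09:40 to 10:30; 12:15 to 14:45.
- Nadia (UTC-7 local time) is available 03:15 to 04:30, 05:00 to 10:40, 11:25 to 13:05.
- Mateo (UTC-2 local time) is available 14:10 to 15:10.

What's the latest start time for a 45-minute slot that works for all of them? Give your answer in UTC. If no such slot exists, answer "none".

Sven in UTC: 08:55-10:45, 12:20-13:35, 15:10-17:15, 21:10-21:55 (add 7h to convert from UTC-7).
Beatriz in UTC: 14:00-17:10, 19:20-20:15 (add 7h to convert from UTC-7).
Tara in UTC: 09:50-11:10, 12:40-14:20, 14:30-15:10, 20:05-21:20 (add 7h to convert from UTC-7).
Vera in UTC: 09:10-09:45, 10:15-13:40, 14:10-15:05, 19:50-21:15 (add 2h to convert from UTC-2).
Hiro in UTC: 08:50-13:10, 16:40-17:30, 19:15-21:45 (add 7h to convert from UTC-7).
Nadia in UTC: 10:15-11:30, 12:00-17:40, 18:25-20:05 (add 7h to convert from UTC-7).
Mateo in UTC: 16:10-17:10 (add 2h to convert from UTC-2).
Sven ∩ Beatriz: 15:10-17:10.
Sven ∩ Beatriz ∩ Tara: ∅.
Sven ∩ Beatriz ∩ Tara ∩ Vera: ∅.
Sven ∩ Beatriz ∩ Tara ∩ Vera ∩ Hiro: ∅.
Sven ∩ Beatriz ∩ Tara ∩ Vera ∩ Hiro ∩ Nadia: ∅.
Sven ∩ Beatriz ∩ Tara ∩ Vera ∩ Hiro ∩ Nadia ∩ Mateo: ∅.
There is no time when everyone is free.
No common window is at least 45 minutes long.

none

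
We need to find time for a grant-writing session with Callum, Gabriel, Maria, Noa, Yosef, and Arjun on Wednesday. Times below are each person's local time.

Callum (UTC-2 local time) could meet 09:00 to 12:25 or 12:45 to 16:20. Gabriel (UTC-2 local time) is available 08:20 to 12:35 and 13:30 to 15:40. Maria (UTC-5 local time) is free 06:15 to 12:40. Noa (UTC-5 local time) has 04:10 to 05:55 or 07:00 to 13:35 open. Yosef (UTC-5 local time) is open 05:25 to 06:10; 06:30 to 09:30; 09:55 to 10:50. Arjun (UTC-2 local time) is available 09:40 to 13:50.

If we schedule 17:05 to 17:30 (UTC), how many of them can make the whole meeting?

Callum in UTC: 11:00-14:25, 14:45-18:20 (add 2h to convert from UTC-2).
Gabriel in UTC: 10:20-14:35, 15:30-17:40 (add 2h to convert from UTC-2).
Maria in UTC: 11:15-17:40 (add 5h to convert from UTC-5).
Noa in UTC: 09:10-10:55, 12:00-18:35 (add 5h to convert from UTC-5).
Yosef in UTC: 10:25-11:10, 11:30-14:30, 14:55-15:50 (add 5h to convert from UTC-5).
Arjun in UTC: 11:40-15:50 (add 2h to convert from UTC-2).
Callum, Gabriel, Maria, and Noa can make the full 17:05-17:30 slot — that's 4.

4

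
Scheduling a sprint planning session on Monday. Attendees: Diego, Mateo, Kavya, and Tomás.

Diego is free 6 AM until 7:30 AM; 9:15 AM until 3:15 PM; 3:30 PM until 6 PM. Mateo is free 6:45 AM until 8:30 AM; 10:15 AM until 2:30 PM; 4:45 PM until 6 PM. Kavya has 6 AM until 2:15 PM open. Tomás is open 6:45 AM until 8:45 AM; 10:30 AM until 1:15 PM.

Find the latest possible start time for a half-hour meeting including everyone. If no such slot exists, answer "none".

12:45

Diego ∩ Mateo: 06:45-07:30, 10:15-14:30, 16:45-18:00.
Diego ∩ Mateo ∩ Kavya: 06:45-07:30, 10:15-14:15.
Diego ∩ Mateo ∩ Kavya ∩ Tomás: 06:45-07:30, 10:30-13:15.
Those are the intersection windows.
The last common window of at least 30 minutes is 10:30-13:15; a 30-minute meeting can start as late as 12:45 and still end by 13:15.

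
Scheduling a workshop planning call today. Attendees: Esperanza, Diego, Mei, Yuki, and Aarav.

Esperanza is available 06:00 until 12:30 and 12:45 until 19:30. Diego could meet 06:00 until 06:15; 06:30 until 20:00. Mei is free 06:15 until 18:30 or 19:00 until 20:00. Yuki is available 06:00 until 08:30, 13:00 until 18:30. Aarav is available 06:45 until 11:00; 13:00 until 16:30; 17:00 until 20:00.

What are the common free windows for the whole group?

06:45-08:30, 13:00-16:30, 17:00-18:30

Esperanza ∩ Diego: 06:00-06:15, 06:30-12:30, 12:45-19:30.
Esperanza ∩ Diego ∩ Mei: 06:30-12:30, 12:45-18:30, 19:00-19:30.
Esperanza ∩ Diego ∩ Mei ∩ Yuki: 06:30-08:30, 13:00-18:30.
Esperanza ∩ Diego ∩ Mei ∩ Yuki ∩ Aarav: 06:45-08:30, 13:00-16:30, 17:00-18:30.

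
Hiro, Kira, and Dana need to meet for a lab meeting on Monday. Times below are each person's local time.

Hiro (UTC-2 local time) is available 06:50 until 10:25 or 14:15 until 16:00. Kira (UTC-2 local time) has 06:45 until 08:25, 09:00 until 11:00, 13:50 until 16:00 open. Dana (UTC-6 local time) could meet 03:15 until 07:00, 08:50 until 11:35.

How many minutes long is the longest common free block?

85

Hiro in UTC: 08:50-12:25, 16:15-18:00 (add 2h to convert from UTC-2).
Kira in UTC: 08:45-10:25, 11:00-13:00, 15:50-18:00 (add 2h to convert from UTC-2).
Dana in UTC: 09:15-13:00, 14:50-17:35 (add 6h to convert from UTC-6).
Hiro ∩ Kira: 08:50-10:25, 11:00-12:25, 16:15-18:00.
Hiro ∩ Kira ∩ Dana: 09:15-10:25, 11:00-12:25, 16:15-17:35.
The longest is 11:00-12:25 at 85 minutes.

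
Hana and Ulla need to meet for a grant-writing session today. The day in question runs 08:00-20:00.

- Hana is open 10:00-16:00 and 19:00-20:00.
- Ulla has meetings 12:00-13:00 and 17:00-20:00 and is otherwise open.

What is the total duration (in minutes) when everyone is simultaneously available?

Hana free: 10:00-16:00, 19:00-20:00.
Ulla free: 08:00-12:00, 13:00-17:00 (invert busy blocks within the working day).
Hana ∩ Ulla: 10:00-12:00, 13:00-16:00.
Summing the common windows: 120 + 180 = 300 minutes.

300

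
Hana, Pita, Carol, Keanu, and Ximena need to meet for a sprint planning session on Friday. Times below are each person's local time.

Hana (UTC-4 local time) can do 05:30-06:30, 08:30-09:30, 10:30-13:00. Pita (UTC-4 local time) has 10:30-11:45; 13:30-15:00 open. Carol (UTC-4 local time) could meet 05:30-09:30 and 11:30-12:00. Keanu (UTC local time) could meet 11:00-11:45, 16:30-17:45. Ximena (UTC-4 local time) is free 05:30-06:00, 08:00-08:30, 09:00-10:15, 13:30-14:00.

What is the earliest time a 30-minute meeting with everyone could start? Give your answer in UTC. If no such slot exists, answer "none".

none

Hana in UTC: 09:30-10:30, 12:30-13:30, 14:30-17:00 (add 4h to convert from UTC-4).
Pita in UTC: 14:30-15:45, 17:30-19:00 (add 4h to convert from UTC-4).
Carol in UTC: 09:30-13:30, 15:30-16:00 (add 4h to convert from UTC-4).
Keanu in UTC: 11:00-11:45, 16:30-17:45.
Ximena in UTC: 09:30-10:00, 12:00-12:30, 13:00-14:15, 17:30-18:00 (add 4h to convert from UTC-4).
Hana ∩ Pita: 14:30-15:45.
Hana ∩ Pita ∩ Carol: 15:30-15:45.
Hana ∩ Pita ∩ Carol ∩ Keanu: ∅.
Hana ∩ Pita ∩ Carol ∩ Keanu ∩ Ximena: ∅.
There is no time when everyone is free.
No common window is at least 30 minutes long.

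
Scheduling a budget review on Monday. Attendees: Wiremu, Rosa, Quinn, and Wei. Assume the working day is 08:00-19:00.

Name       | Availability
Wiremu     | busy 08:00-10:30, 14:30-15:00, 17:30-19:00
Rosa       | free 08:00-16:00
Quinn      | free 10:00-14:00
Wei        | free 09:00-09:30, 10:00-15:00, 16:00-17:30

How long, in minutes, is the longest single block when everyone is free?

Wiremu free: 10:30-14:30, 15:00-17:30 (invert busy blocks within the working day).
Rosa free: 08:00-16:00.
Quinn free: 10:00-14:00.
Wei free: 09:00-09:30, 10:00-15:00, 16:00-17:30.
Wiremu ∩ Rosa: 10:30-14:30, 15:00-16:00.
Wiremu ∩ Rosa ∩ Quinn: 10:30-14:00.
Wiremu ∩ Rosa ∩ Quinn ∩ Wei: 10:30-14:00.
The longest is 10:30-14:00 at 210 minutes.

210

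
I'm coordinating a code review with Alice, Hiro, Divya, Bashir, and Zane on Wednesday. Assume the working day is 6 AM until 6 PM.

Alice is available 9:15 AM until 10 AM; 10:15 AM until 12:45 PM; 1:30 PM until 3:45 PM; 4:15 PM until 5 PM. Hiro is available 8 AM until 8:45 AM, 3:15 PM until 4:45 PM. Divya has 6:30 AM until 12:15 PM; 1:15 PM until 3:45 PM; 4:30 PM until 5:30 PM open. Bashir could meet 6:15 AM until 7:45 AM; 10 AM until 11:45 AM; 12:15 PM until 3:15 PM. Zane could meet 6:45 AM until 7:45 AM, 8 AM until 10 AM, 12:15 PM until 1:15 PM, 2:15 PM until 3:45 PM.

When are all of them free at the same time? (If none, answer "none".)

Alice ∩ Hiro: 15:15-15:45, 16:15-16:45.
Alice ∩ Hiro ∩ Divya: 15:15-15:45, 16:30-16:45.
Alice ∩ Hiro ∩ Divya ∩ Bashir: ∅.
Alice ∩ Hiro ∩ Divya ∩ Bashir ∩ Zane: ∅.
There is no time when everyone is free.

none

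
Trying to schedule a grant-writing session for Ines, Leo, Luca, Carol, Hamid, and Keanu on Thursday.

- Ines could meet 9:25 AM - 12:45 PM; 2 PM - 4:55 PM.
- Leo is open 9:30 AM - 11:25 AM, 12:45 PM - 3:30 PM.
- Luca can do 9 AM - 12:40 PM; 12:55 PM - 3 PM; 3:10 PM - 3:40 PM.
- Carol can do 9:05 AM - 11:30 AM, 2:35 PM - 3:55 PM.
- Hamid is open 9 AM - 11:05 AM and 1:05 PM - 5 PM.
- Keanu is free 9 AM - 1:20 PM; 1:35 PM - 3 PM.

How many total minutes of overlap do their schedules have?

Ines ∩ Leo: 09:30-11:25, 14:00-15:30.
Ines ∩ Leo ∩ Luca: 09:30-11:25, 14:00-15:00, 15:10-15:30.
Ines ∩ Leo ∩ Luca ∩ Carol: 09:30-11:25, 14:35-15:00, 15:10-15:30.
Ines ∩ Leo ∩ Luca ∩ Carol ∩ Hamid: 09:30-11:05, 14:35-15:00, 15:10-15:30.
Ines ∩ Leo ∩ Luca ∩ Carol ∩ Hamid ∩ Keanu: 09:30-11:05, 14:35-15:00.
So the common availability across everyone is 09:30-11:05, 14:35-15:00.
Summing the common windows: 95 + 25 = 120 minutes.

120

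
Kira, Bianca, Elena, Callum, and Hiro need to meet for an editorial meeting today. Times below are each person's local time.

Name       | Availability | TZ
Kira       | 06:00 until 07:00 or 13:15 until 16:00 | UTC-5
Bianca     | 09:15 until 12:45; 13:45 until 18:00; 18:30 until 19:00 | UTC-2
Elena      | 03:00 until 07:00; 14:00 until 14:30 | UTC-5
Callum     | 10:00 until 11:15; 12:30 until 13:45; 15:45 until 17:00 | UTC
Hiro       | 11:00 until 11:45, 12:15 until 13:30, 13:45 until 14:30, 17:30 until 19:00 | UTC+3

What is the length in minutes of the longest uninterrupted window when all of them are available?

0

Kira in UTC: 11:00-12:00, 18:15-21:00 (add 5h to convert from UTC-5).
Bianca in UTC: 11:15-14:45, 15:45-20:00, 20:30-21:00 (add 2h to convert from UTC-2).
Elena in UTC: 08:00-12:00, 19:00-19:30 (add 5h to convert from UTC-5).
Callum in UTC: 10:00-11:15, 12:30-13:45, 15:45-17:00.
Hiro in UTC: 08:00-08:45, 09:15-10:30, 10:45-11:30, 14:30-16:00 (subtract 3h to convert from UTC+3).
Kira ∩ Bianca: 11:15-12:00, 18:15-20:00, 20:30-21:00.
Kira ∩ Bianca ∩ Elena: 11:15-12:00, 19:00-19:30.
Kira ∩ Bianca ∩ Elena ∩ Callum: ∅.
Kira ∩ Bianca ∩ Elena ∩ Callum ∩ Hiro: ∅.
There is no time when everyone is free.
No common window exists, so the longest block is 0 minutes.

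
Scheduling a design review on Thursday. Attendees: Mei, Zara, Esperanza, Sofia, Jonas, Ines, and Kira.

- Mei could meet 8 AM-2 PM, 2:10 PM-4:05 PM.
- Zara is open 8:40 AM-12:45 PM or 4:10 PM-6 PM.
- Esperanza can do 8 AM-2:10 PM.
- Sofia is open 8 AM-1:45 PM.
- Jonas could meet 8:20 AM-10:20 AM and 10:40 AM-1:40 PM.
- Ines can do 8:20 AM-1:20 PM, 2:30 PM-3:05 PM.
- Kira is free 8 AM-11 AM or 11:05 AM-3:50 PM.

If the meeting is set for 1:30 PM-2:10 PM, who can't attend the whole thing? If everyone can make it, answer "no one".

Mei: not fully free for 13:30-14:10. Zara: not fully free for 13:30-14:10. Esperanza: free for 13:30-14:10. Sofia: not fully free for 13:30-14:10. Jonas: not fully free for 13:30-14:10. Ines: not fully free for 13:30-14:10. Kira: free for 13:30-14:10.

Ines, Jonas, Mei, Sofia, Zara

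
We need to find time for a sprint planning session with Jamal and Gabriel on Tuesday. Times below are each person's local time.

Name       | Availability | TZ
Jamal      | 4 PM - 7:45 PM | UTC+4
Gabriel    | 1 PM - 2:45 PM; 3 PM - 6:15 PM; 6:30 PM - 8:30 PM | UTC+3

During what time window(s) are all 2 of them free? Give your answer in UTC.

Jamal in UTC: 12:00-15:45 (subtract 4h to convert from UTC+4).
Gabriel in UTC: 10:00-11:45, 12:00-15:15, 15:30-17:30 (subtract 3h to convert from UTC+3).
Jamal ∩ Gabriel: 12:00-15:15, 15:30-15:45.

12:00-15:15, 15:30-15:45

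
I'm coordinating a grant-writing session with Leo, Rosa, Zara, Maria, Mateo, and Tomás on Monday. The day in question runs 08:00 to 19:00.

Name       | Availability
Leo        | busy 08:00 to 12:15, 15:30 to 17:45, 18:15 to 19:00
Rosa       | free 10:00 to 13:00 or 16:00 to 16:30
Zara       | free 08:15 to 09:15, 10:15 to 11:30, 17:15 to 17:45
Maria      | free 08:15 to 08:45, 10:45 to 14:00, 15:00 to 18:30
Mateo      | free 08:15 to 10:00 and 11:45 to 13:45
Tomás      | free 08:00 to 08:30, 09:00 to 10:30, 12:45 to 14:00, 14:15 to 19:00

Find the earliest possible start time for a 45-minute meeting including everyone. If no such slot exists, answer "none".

none

Leo free: 12:15-15:30, 17:45-18:15 (invert busy blocks within the working day).
Rosa free: 10:00-13:00, 16:00-16:30.
Zara free: 08:15-09:15, 10:15-11:30, 17:15-17:45.
Maria free: 08:15-08:45, 10:45-14:00, 15:00-18:30.
Mateo free: 08:15-10:00, 11:45-13:45.
Tomás free: 08:00-08:30, 09:00-10:30, 12:45-14:00, 14:15-19:00.
Leo ∩ Rosa: 12:15-13:00.
Leo ∩ Rosa ∩ Zara: ∅.
Leo ∩ Rosa ∩ Zara ∩ Maria: ∅.
Leo ∩ Rosa ∩ Zara ∩ Maria ∩ Mateo: ∅.
Leo ∩ Rosa ∩ Zara ∩ Maria ∩ Mateo ∩ Tomás: ∅.
There is no time when everyone is free.
No common window is at least 45 minutes long.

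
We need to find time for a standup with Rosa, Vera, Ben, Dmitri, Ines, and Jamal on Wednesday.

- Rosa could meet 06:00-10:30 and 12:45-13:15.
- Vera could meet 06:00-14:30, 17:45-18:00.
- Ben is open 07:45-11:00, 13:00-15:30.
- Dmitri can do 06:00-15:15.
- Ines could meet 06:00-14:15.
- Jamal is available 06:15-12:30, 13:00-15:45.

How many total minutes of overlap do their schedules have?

Rosa ∩ Vera: 06:00-10:30, 12:45-13:15.
Rosa ∩ Vera ∩ Ben: 07:45-10:30, 13:00-13:15.
Rosa ∩ Vera ∩ Ben ∩ Dmitri: 07:45-10:30, 13:00-13:15.
Rosa ∩ Vera ∩ Ben ∩ Dmitri ∩ Ines: 07:45-10:30, 13:00-13:15.
Rosa ∩ Vera ∩ Ben ∩ Dmitri ∩ Ines ∩ Jamal: 07:45-10:30, 13:00-13:15.
So the common availability across everyone is 07:45-10:30, 13:00-13:15.
Summing the common windows: 165 + 15 = 180 minutes.

180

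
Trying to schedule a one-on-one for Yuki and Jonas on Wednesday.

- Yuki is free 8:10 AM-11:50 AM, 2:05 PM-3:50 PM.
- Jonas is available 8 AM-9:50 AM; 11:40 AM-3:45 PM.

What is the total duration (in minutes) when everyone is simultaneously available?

Yuki ∩ Jonas: 08:10-09:50, 11:40-11:50, 14:05-15:45.
Summing the common windows: 100 + 10 + 100 = 210 minutes.

210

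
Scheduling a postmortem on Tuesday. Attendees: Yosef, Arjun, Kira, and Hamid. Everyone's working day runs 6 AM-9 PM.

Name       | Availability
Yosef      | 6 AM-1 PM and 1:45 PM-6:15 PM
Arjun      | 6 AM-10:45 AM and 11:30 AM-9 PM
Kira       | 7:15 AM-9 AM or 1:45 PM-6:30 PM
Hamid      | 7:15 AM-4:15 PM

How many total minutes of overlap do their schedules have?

Yosef ∩ Arjun: 06:00-10:45, 11:30-13:00, 13:45-18:15.
Yosef ∩ Arjun ∩ Kira: 07:15-09:00, 13:45-18:15.
Yosef ∩ Arjun ∩ Kira ∩ Hamid: 07:15-09:00, 13:45-16:15.
So the common availability across everyone is 07:15-09:00, 13:45-16:15.
Summing the common windows: 105 + 150 = 255 minutes.

255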